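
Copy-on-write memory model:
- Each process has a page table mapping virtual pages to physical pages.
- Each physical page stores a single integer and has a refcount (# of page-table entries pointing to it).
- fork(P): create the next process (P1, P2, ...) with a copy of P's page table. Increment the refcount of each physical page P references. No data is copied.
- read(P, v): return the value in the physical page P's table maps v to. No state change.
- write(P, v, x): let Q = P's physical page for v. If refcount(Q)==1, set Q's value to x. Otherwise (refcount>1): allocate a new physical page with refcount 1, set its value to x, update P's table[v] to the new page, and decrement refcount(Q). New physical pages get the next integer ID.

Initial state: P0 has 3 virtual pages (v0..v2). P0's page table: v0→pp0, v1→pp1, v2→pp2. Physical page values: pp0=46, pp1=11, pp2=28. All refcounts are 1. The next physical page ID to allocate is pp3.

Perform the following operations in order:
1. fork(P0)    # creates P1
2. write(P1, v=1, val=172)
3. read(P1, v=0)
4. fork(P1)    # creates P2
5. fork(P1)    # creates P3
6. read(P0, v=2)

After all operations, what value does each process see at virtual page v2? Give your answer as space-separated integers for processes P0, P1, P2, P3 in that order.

Op 1: fork(P0) -> P1. 3 ppages; refcounts: pp0:2 pp1:2 pp2:2
Op 2: write(P1, v1, 172). refcount(pp1)=2>1 -> COPY to pp3. 4 ppages; refcounts: pp0:2 pp1:1 pp2:2 pp3:1
Op 3: read(P1, v0) -> 46. No state change.
Op 4: fork(P1) -> P2. 4 ppages; refcounts: pp0:3 pp1:1 pp2:3 pp3:2
Op 5: fork(P1) -> P3. 4 ppages; refcounts: pp0:4 pp1:1 pp2:4 pp3:3
Op 6: read(P0, v2) -> 28. No state change.
P0: v2 -> pp2 = 28
P1: v2 -> pp2 = 28
P2: v2 -> pp2 = 28
P3: v2 -> pp2 = 28

Answer: 28 28 28 28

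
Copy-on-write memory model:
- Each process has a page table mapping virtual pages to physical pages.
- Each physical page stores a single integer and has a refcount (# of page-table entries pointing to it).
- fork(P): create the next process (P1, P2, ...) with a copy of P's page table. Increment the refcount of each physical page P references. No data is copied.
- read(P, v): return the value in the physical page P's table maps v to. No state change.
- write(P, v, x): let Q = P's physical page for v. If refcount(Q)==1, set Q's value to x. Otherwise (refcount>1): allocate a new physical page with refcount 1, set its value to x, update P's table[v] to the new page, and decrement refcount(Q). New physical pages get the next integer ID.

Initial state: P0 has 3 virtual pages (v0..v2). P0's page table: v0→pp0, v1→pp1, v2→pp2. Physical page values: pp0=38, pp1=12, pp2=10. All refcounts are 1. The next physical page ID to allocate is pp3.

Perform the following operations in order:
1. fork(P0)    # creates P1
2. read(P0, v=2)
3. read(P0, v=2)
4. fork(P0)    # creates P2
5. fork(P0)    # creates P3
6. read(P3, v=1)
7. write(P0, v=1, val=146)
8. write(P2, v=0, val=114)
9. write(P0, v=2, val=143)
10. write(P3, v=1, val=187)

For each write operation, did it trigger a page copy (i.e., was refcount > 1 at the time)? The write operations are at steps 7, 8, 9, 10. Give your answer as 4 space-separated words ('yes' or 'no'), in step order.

Op 1: fork(P0) -> P1. 3 ppages; refcounts: pp0:2 pp1:2 pp2:2
Op 2: read(P0, v2) -> 10. No state change.
Op 3: read(P0, v2) -> 10. No state change.
Op 4: fork(P0) -> P2. 3 ppages; refcounts: pp0:3 pp1:3 pp2:3
Op 5: fork(P0) -> P3. 3 ppages; refcounts: pp0:4 pp1:4 pp2:4
Op 6: read(P3, v1) -> 12. No state change.
Op 7: write(P0, v1, 146). refcount(pp1)=4>1 -> COPY to pp3. 4 ppages; refcounts: pp0:4 pp1:3 pp2:4 pp3:1
Op 8: write(P2, v0, 114). refcount(pp0)=4>1 -> COPY to pp4. 5 ppages; refcounts: pp0:3 pp1:3 pp2:4 pp3:1 pp4:1
Op 9: write(P0, v2, 143). refcount(pp2)=4>1 -> COPY to pp5. 6 ppages; refcounts: pp0:3 pp1:3 pp2:3 pp3:1 pp4:1 pp5:1
Op 10: write(P3, v1, 187). refcount(pp1)=3>1 -> COPY to pp6. 7 ppages; refcounts: pp0:3 pp1:2 pp2:3 pp3:1 pp4:1 pp5:1 pp6:1

yes yes yes yes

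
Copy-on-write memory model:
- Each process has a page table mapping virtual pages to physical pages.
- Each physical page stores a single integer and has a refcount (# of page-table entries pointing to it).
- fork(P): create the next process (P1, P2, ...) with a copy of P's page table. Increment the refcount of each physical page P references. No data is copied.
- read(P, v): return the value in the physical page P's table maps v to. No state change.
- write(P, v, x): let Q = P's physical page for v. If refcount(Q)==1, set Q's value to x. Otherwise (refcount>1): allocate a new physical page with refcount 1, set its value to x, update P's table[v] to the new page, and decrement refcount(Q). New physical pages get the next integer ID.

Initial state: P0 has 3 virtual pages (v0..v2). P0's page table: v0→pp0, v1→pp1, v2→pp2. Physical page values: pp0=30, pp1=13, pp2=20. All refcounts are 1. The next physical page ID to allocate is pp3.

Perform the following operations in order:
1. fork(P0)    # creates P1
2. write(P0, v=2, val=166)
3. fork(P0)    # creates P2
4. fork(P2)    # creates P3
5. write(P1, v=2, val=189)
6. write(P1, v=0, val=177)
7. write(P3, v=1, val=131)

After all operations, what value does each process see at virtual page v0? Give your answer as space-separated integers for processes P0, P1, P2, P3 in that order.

Op 1: fork(P0) -> P1. 3 ppages; refcounts: pp0:2 pp1:2 pp2:2
Op 2: write(P0, v2, 166). refcount(pp2)=2>1 -> COPY to pp3. 4 ppages; refcounts: pp0:2 pp1:2 pp2:1 pp3:1
Op 3: fork(P0) -> P2. 4 ppages; refcounts: pp0:3 pp1:3 pp2:1 pp3:2
Op 4: fork(P2) -> P3. 4 ppages; refcounts: pp0:4 pp1:4 pp2:1 pp3:3
Op 5: write(P1, v2, 189). refcount(pp2)=1 -> write in place. 4 ppages; refcounts: pp0:4 pp1:4 pp2:1 pp3:3
Op 6: write(P1, v0, 177). refcount(pp0)=4>1 -> COPY to pp4. 5 ppages; refcounts: pp0:3 pp1:4 pp2:1 pp3:3 pp4:1
Op 7: write(P3, v1, 131). refcount(pp1)=4>1 -> COPY to pp5. 6 ppages; refcounts: pp0:3 pp1:3 pp2:1 pp3:3 pp4:1 pp5:1
P0: v0 -> pp0 = 30
P1: v0 -> pp4 = 177
P2: v0 -> pp0 = 30
P3: v0 -> pp0 = 30

Answer: 30 177 30 30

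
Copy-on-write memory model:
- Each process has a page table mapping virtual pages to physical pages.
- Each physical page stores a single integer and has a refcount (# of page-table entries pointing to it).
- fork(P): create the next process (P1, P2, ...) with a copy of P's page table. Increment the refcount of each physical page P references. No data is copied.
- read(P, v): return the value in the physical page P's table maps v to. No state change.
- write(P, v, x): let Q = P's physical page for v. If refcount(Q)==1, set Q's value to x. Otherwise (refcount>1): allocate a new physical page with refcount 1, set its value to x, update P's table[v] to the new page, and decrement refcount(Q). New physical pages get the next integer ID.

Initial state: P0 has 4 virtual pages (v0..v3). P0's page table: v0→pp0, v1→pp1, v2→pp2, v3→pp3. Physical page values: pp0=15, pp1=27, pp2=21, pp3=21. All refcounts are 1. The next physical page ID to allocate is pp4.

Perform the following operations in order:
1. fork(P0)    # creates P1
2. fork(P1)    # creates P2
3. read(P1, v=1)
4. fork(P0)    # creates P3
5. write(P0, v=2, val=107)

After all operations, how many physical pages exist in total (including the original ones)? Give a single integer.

Op 1: fork(P0) -> P1. 4 ppages; refcounts: pp0:2 pp1:2 pp2:2 pp3:2
Op 2: fork(P1) -> P2. 4 ppages; refcounts: pp0:3 pp1:3 pp2:3 pp3:3
Op 3: read(P1, v1) -> 27. No state change.
Op 4: fork(P0) -> P3. 4 ppages; refcounts: pp0:4 pp1:4 pp2:4 pp3:4
Op 5: write(P0, v2, 107). refcount(pp2)=4>1 -> COPY to pp4. 5 ppages; refcounts: pp0:4 pp1:4 pp2:3 pp3:4 pp4:1

Answer: 5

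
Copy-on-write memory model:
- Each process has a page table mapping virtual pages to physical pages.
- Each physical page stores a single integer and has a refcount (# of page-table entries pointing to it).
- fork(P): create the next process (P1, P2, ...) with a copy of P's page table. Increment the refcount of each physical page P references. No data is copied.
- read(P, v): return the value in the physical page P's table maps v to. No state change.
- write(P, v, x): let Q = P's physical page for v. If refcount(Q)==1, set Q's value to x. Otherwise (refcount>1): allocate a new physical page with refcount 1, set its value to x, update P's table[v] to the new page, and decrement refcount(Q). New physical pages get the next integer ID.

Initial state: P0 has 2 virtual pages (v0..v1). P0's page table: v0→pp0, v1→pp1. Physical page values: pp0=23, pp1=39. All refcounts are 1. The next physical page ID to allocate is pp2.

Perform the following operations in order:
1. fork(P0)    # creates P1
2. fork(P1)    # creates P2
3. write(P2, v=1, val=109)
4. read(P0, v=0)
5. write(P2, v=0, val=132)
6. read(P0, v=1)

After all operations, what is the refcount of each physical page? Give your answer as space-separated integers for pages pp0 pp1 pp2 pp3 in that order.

Answer: 2 2 1 1

Derivation:
Op 1: fork(P0) -> P1. 2 ppages; refcounts: pp0:2 pp1:2
Op 2: fork(P1) -> P2. 2 ppages; refcounts: pp0:3 pp1:3
Op 3: write(P2, v1, 109). refcount(pp1)=3>1 -> COPY to pp2. 3 ppages; refcounts: pp0:3 pp1:2 pp2:1
Op 4: read(P0, v0) -> 23. No state change.
Op 5: write(P2, v0, 132). refcount(pp0)=3>1 -> COPY to pp3. 4 ppages; refcounts: pp0:2 pp1:2 pp2:1 pp3:1
Op 6: read(P0, v1) -> 39. No state change.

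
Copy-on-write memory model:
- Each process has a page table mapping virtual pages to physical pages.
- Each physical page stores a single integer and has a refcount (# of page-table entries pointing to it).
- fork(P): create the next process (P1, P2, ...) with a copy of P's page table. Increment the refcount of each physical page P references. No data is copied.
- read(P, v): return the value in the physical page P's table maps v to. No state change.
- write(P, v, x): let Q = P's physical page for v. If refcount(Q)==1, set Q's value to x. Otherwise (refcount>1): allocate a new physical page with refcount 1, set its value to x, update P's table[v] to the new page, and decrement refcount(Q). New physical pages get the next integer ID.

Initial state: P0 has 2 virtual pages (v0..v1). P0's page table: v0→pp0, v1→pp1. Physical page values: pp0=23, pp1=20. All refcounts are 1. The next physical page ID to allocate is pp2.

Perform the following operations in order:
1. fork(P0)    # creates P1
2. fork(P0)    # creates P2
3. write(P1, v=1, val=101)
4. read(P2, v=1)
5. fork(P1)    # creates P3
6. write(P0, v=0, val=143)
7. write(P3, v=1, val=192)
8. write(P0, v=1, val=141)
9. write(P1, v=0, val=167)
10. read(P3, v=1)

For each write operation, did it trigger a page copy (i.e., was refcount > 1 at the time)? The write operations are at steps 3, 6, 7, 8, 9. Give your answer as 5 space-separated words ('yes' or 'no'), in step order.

Op 1: fork(P0) -> P1. 2 ppages; refcounts: pp0:2 pp1:2
Op 2: fork(P0) -> P2. 2 ppages; refcounts: pp0:3 pp1:3
Op 3: write(P1, v1, 101). refcount(pp1)=3>1 -> COPY to pp2. 3 ppages; refcounts: pp0:3 pp1:2 pp2:1
Op 4: read(P2, v1) -> 20. No state change.
Op 5: fork(P1) -> P3. 3 ppages; refcounts: pp0:4 pp1:2 pp2:2
Op 6: write(P0, v0, 143). refcount(pp0)=4>1 -> COPY to pp3. 4 ppages; refcounts: pp0:3 pp1:2 pp2:2 pp3:1
Op 7: write(P3, v1, 192). refcount(pp2)=2>1 -> COPY to pp4. 5 ppages; refcounts: pp0:3 pp1:2 pp2:1 pp3:1 pp4:1
Op 8: write(P0, v1, 141). refcount(pp1)=2>1 -> COPY to pp5. 6 ppages; refcounts: pp0:3 pp1:1 pp2:1 pp3:1 pp4:1 pp5:1
Op 9: write(P1, v0, 167). refcount(pp0)=3>1 -> COPY to pp6. 7 ppages; refcounts: pp0:2 pp1:1 pp2:1 pp3:1 pp4:1 pp5:1 pp6:1
Op 10: read(P3, v1) -> 192. No state change.

yes yes yes yes yes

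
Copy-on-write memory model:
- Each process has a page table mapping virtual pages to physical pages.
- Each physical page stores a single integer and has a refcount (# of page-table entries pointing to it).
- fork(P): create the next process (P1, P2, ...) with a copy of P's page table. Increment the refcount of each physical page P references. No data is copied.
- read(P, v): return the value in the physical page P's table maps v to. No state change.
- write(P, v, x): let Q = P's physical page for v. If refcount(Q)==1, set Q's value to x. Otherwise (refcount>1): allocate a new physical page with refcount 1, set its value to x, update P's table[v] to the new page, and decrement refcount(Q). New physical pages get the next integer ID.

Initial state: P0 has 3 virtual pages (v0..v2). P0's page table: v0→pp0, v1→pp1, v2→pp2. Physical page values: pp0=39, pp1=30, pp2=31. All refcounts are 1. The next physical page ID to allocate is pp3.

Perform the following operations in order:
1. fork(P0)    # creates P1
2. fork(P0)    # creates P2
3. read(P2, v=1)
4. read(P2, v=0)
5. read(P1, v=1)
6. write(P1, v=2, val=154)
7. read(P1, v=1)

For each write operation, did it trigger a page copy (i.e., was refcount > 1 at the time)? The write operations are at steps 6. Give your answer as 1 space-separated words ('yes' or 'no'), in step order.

Op 1: fork(P0) -> P1. 3 ppages; refcounts: pp0:2 pp1:2 pp2:2
Op 2: fork(P0) -> P2. 3 ppages; refcounts: pp0:3 pp1:3 pp2:3
Op 3: read(P2, v1) -> 30. No state change.
Op 4: read(P2, v0) -> 39. No state change.
Op 5: read(P1, v1) -> 30. No state change.
Op 6: write(P1, v2, 154). refcount(pp2)=3>1 -> COPY to pp3. 4 ppages; refcounts: pp0:3 pp1:3 pp2:2 pp3:1
Op 7: read(P1, v1) -> 30. No state change.

yes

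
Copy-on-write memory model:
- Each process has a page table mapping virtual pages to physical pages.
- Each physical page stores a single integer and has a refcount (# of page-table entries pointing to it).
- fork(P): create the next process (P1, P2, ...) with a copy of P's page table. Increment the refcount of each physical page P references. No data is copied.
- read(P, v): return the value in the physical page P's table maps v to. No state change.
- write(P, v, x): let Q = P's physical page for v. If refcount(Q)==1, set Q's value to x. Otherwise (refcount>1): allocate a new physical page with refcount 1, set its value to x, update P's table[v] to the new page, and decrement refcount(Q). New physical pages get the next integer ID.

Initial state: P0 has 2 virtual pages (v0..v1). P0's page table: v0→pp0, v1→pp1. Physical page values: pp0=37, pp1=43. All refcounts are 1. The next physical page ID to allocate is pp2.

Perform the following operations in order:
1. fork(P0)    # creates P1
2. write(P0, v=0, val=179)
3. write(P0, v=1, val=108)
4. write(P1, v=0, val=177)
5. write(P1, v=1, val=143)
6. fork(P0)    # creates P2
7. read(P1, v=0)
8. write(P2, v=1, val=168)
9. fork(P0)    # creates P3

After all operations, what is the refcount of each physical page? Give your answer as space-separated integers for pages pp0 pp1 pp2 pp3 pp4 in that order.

Op 1: fork(P0) -> P1. 2 ppages; refcounts: pp0:2 pp1:2
Op 2: write(P0, v0, 179). refcount(pp0)=2>1 -> COPY to pp2. 3 ppages; refcounts: pp0:1 pp1:2 pp2:1
Op 3: write(P0, v1, 108). refcount(pp1)=2>1 -> COPY to pp3. 4 ppages; refcounts: pp0:1 pp1:1 pp2:1 pp3:1
Op 4: write(P1, v0, 177). refcount(pp0)=1 -> write in place. 4 ppages; refcounts: pp0:1 pp1:1 pp2:1 pp3:1
Op 5: write(P1, v1, 143). refcount(pp1)=1 -> write in place. 4 ppages; refcounts: pp0:1 pp1:1 pp2:1 pp3:1
Op 6: fork(P0) -> P2. 4 ppages; refcounts: pp0:1 pp1:1 pp2:2 pp3:2
Op 7: read(P1, v0) -> 177. No state change.
Op 8: write(P2, v1, 168). refcount(pp3)=2>1 -> COPY to pp4. 5 ppages; refcounts: pp0:1 pp1:1 pp2:2 pp3:1 pp4:1
Op 9: fork(P0) -> P3. 5 ppages; refcounts: pp0:1 pp1:1 pp2:3 pp3:2 pp4:1

Answer: 1 1 3 2 1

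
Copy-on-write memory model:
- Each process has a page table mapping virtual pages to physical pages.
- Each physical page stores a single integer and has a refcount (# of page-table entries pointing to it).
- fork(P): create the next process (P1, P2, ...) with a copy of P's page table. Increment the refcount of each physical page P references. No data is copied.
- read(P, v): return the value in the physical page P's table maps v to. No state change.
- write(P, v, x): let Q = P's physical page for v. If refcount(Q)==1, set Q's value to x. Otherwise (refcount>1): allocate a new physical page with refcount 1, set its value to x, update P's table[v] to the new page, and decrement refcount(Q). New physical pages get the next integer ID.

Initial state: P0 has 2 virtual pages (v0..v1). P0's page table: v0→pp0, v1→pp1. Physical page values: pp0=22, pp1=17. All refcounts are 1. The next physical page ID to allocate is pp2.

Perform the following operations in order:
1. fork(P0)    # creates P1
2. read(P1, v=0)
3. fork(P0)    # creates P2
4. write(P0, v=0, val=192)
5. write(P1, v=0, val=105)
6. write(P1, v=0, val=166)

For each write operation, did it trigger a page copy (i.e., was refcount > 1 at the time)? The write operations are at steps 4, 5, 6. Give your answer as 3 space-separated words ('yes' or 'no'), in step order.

Op 1: fork(P0) -> P1. 2 ppages; refcounts: pp0:2 pp1:2
Op 2: read(P1, v0) -> 22. No state change.
Op 3: fork(P0) -> P2. 2 ppages; refcounts: pp0:3 pp1:3
Op 4: write(P0, v0, 192). refcount(pp0)=3>1 -> COPY to pp2. 3 ppages; refcounts: pp0:2 pp1:3 pp2:1
Op 5: write(P1, v0, 105). refcount(pp0)=2>1 -> COPY to pp3. 4 ppages; refcounts: pp0:1 pp1:3 pp2:1 pp3:1
Op 6: write(P1, v0, 166). refcount(pp3)=1 -> write in place. 4 ppages; refcounts: pp0:1 pp1:3 pp2:1 pp3:1

yes yes no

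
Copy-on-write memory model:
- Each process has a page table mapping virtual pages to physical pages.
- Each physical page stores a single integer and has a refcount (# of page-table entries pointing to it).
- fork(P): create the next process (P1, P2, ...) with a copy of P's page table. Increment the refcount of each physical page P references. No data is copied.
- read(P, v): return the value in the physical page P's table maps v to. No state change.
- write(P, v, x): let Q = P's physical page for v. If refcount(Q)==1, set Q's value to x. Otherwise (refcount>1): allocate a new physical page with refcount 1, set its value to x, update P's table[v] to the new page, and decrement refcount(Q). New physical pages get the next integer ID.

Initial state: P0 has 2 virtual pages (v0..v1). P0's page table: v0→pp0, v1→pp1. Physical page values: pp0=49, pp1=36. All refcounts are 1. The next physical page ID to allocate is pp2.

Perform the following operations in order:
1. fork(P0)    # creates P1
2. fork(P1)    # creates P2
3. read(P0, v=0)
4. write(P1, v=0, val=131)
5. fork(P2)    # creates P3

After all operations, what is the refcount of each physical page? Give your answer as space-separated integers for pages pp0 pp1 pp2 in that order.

Op 1: fork(P0) -> P1. 2 ppages; refcounts: pp0:2 pp1:2
Op 2: fork(P1) -> P2. 2 ppages; refcounts: pp0:3 pp1:3
Op 3: read(P0, v0) -> 49. No state change.
Op 4: write(P1, v0, 131). refcount(pp0)=3>1 -> COPY to pp2. 3 ppages; refcounts: pp0:2 pp1:3 pp2:1
Op 5: fork(P2) -> P3. 3 ppages; refcounts: pp0:3 pp1:4 pp2:1

Answer: 3 4 1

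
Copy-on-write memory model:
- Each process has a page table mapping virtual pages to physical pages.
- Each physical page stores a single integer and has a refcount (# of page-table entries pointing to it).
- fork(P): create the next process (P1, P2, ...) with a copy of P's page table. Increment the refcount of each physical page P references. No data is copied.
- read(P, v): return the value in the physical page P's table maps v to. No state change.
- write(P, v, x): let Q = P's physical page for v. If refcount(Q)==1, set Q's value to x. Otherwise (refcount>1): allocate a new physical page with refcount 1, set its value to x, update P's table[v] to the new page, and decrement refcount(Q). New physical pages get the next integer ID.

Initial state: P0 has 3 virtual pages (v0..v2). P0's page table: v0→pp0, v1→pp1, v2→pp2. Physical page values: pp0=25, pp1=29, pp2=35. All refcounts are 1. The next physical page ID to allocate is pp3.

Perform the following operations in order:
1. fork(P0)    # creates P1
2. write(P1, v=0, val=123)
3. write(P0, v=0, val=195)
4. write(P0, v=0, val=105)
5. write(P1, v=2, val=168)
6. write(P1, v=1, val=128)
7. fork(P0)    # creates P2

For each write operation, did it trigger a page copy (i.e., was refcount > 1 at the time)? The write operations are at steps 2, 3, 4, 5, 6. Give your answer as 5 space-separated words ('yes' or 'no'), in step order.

Op 1: fork(P0) -> P1. 3 ppages; refcounts: pp0:2 pp1:2 pp2:2
Op 2: write(P1, v0, 123). refcount(pp0)=2>1 -> COPY to pp3. 4 ppages; refcounts: pp0:1 pp1:2 pp2:2 pp3:1
Op 3: write(P0, v0, 195). refcount(pp0)=1 -> write in place. 4 ppages; refcounts: pp0:1 pp1:2 pp2:2 pp3:1
Op 4: write(P0, v0, 105). refcount(pp0)=1 -> write in place. 4 ppages; refcounts: pp0:1 pp1:2 pp2:2 pp3:1
Op 5: write(P1, v2, 168). refcount(pp2)=2>1 -> COPY to pp4. 5 ppages; refcounts: pp0:1 pp1:2 pp2:1 pp3:1 pp4:1
Op 6: write(P1, v1, 128). refcount(pp1)=2>1 -> COPY to pp5. 6 ppages; refcounts: pp0:1 pp1:1 pp2:1 pp3:1 pp4:1 pp5:1
Op 7: fork(P0) -> P2. 6 ppages; refcounts: pp0:2 pp1:2 pp2:2 pp3:1 pp4:1 pp5:1

yes no no yes yes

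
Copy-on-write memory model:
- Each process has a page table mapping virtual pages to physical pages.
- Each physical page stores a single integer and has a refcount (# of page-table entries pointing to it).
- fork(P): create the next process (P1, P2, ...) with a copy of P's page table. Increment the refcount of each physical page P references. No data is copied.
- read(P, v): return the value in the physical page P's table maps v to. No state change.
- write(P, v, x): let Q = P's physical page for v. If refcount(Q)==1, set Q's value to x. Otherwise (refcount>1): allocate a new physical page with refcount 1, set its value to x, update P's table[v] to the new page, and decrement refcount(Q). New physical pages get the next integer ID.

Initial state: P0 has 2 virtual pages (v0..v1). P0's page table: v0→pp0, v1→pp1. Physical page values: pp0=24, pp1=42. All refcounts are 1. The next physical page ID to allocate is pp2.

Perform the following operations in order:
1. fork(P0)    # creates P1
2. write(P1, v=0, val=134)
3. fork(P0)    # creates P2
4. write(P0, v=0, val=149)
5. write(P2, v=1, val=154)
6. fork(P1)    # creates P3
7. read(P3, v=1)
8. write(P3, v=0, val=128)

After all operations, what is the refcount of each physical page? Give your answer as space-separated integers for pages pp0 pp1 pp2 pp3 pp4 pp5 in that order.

Answer: 1 3 1 1 1 1

Derivation:
Op 1: fork(P0) -> P1. 2 ppages; refcounts: pp0:2 pp1:2
Op 2: write(P1, v0, 134). refcount(pp0)=2>1 -> COPY to pp2. 3 ppages; refcounts: pp0:1 pp1:2 pp2:1
Op 3: fork(P0) -> P2. 3 ppages; refcounts: pp0:2 pp1:3 pp2:1
Op 4: write(P0, v0, 149). refcount(pp0)=2>1 -> COPY to pp3. 4 ppages; refcounts: pp0:1 pp1:3 pp2:1 pp3:1
Op 5: write(P2, v1, 154). refcount(pp1)=3>1 -> COPY to pp4. 5 ppages; refcounts: pp0:1 pp1:2 pp2:1 pp3:1 pp4:1
Op 6: fork(P1) -> P3. 5 ppages; refcounts: pp0:1 pp1:3 pp2:2 pp3:1 pp4:1
Op 7: read(P3, v1) -> 42. No state change.
Op 8: write(P3, v0, 128). refcount(pp2)=2>1 -> COPY to pp5. 6 ppages; refcounts: pp0:1 pp1:3 pp2:1 pp3:1 pp4:1 pp5:1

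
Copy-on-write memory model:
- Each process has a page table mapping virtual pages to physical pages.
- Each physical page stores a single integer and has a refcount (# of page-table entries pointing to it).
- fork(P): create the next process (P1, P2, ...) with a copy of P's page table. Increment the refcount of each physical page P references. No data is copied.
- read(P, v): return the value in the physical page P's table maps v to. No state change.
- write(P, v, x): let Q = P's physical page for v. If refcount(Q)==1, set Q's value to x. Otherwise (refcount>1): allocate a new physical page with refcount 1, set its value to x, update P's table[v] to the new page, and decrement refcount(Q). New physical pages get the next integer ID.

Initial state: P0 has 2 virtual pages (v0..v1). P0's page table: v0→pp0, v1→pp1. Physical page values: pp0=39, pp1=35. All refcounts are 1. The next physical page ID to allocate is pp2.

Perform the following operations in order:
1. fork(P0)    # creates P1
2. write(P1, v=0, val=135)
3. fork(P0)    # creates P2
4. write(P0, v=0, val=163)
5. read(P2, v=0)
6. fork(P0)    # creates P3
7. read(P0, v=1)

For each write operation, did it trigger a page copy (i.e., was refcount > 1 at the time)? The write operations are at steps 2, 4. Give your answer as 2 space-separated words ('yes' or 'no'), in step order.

Op 1: fork(P0) -> P1. 2 ppages; refcounts: pp0:2 pp1:2
Op 2: write(P1, v0, 135). refcount(pp0)=2>1 -> COPY to pp2. 3 ppages; refcounts: pp0:1 pp1:2 pp2:1
Op 3: fork(P0) -> P2. 3 ppages; refcounts: pp0:2 pp1:3 pp2:1
Op 4: write(P0, v0, 163). refcount(pp0)=2>1 -> COPY to pp3. 4 ppages; refcounts: pp0:1 pp1:3 pp2:1 pp3:1
Op 5: read(P2, v0) -> 39. No state change.
Op 6: fork(P0) -> P3. 4 ppages; refcounts: pp0:1 pp1:4 pp2:1 pp3:2
Op 7: read(P0, v1) -> 35. No state change.

yes yes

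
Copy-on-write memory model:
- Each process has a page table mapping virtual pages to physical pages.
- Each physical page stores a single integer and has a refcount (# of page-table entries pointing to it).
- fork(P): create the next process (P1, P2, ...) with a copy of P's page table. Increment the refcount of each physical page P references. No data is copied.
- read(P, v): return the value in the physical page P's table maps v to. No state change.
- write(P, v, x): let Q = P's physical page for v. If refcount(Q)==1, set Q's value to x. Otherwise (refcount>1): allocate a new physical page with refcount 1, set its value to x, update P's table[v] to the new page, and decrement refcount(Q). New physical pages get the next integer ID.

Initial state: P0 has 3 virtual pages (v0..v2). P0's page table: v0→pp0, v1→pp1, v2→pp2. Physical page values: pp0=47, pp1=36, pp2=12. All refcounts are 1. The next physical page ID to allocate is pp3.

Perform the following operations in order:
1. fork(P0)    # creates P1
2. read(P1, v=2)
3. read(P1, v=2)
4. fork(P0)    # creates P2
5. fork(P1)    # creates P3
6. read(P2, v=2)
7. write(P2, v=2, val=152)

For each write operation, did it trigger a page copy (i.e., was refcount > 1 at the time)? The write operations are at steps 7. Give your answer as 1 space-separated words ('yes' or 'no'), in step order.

Op 1: fork(P0) -> P1. 3 ppages; refcounts: pp0:2 pp1:2 pp2:2
Op 2: read(P1, v2) -> 12. No state change.
Op 3: read(P1, v2) -> 12. No state change.
Op 4: fork(P0) -> P2. 3 ppages; refcounts: pp0:3 pp1:3 pp2:3
Op 5: fork(P1) -> P3. 3 ppages; refcounts: pp0:4 pp1:4 pp2:4
Op 6: read(P2, v2) -> 12. No state change.
Op 7: write(P2, v2, 152). refcount(pp2)=4>1 -> COPY to pp3. 4 ppages; refcounts: pp0:4 pp1:4 pp2:3 pp3:1

yes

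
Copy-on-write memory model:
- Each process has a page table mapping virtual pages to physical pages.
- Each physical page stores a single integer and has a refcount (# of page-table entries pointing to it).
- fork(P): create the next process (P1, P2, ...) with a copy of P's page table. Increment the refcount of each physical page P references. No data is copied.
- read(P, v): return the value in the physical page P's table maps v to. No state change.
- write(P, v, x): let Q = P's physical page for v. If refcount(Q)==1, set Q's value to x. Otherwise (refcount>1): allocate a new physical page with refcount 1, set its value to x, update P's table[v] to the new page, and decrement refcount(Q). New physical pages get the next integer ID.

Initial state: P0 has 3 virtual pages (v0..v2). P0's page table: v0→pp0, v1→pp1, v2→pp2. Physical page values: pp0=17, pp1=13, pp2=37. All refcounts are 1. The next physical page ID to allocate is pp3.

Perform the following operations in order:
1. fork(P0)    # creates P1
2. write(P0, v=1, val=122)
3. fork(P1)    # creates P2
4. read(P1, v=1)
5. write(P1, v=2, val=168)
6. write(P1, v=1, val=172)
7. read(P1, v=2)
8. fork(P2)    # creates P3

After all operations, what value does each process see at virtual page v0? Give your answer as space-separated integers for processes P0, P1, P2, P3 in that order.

Answer: 17 17 17 17

Derivation:
Op 1: fork(P0) -> P1. 3 ppages; refcounts: pp0:2 pp1:2 pp2:2
Op 2: write(P0, v1, 122). refcount(pp1)=2>1 -> COPY to pp3. 4 ppages; refcounts: pp0:2 pp1:1 pp2:2 pp3:1
Op 3: fork(P1) -> P2. 4 ppages; refcounts: pp0:3 pp1:2 pp2:3 pp3:1
Op 4: read(P1, v1) -> 13. No state change.
Op 5: write(P1, v2, 168). refcount(pp2)=3>1 -> COPY to pp4. 5 ppages; refcounts: pp0:3 pp1:2 pp2:2 pp3:1 pp4:1
Op 6: write(P1, v1, 172). refcount(pp1)=2>1 -> COPY to pp5. 6 ppages; refcounts: pp0:3 pp1:1 pp2:2 pp3:1 pp4:1 pp5:1
Op 7: read(P1, v2) -> 168. No state change.
Op 8: fork(P2) -> P3. 6 ppages; refcounts: pp0:4 pp1:2 pp2:3 pp3:1 pp4:1 pp5:1
P0: v0 -> pp0 = 17
P1: v0 -> pp0 = 17
P2: v0 -> pp0 = 17
P3: v0 -> pp0 = 17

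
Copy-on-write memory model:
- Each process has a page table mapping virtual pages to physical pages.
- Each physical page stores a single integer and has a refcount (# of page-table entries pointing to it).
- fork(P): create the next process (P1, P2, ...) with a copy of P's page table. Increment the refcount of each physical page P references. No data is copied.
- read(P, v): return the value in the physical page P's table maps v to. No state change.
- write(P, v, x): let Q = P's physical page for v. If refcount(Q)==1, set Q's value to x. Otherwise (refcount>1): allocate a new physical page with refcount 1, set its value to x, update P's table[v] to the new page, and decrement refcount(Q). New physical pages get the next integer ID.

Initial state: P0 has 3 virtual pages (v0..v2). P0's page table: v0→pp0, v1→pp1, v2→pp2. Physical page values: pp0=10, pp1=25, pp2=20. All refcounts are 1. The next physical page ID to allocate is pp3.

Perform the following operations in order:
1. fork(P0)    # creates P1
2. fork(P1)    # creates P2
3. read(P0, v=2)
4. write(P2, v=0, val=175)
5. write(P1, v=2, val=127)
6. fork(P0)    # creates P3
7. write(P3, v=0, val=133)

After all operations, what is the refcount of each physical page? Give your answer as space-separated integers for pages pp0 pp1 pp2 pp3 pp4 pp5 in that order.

Op 1: fork(P0) -> P1. 3 ppages; refcounts: pp0:2 pp1:2 pp2:2
Op 2: fork(P1) -> P2. 3 ppages; refcounts: pp0:3 pp1:3 pp2:3
Op 3: read(P0, v2) -> 20. No state change.
Op 4: write(P2, v0, 175). refcount(pp0)=3>1 -> COPY to pp3. 4 ppages; refcounts: pp0:2 pp1:3 pp2:3 pp3:1
Op 5: write(P1, v2, 127). refcount(pp2)=3>1 -> COPY to pp4. 5 ppages; refcounts: pp0:2 pp1:3 pp2:2 pp3:1 pp4:1
Op 6: fork(P0) -> P3. 5 ppages; refcounts: pp0:3 pp1:4 pp2:3 pp3:1 pp4:1
Op 7: write(P3, v0, 133). refcount(pp0)=3>1 -> COPY to pp5. 6 ppages; refcounts: pp0:2 pp1:4 pp2:3 pp3:1 pp4:1 pp5:1

Answer: 2 4 3 1 1 1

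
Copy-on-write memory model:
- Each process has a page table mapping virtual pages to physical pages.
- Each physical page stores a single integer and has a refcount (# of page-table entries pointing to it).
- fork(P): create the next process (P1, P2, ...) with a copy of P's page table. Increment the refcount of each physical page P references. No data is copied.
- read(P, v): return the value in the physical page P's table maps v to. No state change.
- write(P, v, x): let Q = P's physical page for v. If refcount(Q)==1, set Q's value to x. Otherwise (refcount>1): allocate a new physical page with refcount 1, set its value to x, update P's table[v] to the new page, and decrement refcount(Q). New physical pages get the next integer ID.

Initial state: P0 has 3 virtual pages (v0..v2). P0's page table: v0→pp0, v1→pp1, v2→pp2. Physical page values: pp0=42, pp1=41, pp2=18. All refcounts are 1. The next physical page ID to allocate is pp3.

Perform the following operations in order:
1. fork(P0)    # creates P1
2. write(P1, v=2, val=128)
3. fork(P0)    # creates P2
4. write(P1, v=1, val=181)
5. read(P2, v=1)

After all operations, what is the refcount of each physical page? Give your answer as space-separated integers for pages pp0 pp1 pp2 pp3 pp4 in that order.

Answer: 3 2 2 1 1

Derivation:
Op 1: fork(P0) -> P1. 3 ppages; refcounts: pp0:2 pp1:2 pp2:2
Op 2: write(P1, v2, 128). refcount(pp2)=2>1 -> COPY to pp3. 4 ppages; refcounts: pp0:2 pp1:2 pp2:1 pp3:1
Op 3: fork(P0) -> P2. 4 ppages; refcounts: pp0:3 pp1:3 pp2:2 pp3:1
Op 4: write(P1, v1, 181). refcount(pp1)=3>1 -> COPY to pp4. 5 ppages; refcounts: pp0:3 pp1:2 pp2:2 pp3:1 pp4:1
Op 5: read(P2, v1) -> 41. No state change.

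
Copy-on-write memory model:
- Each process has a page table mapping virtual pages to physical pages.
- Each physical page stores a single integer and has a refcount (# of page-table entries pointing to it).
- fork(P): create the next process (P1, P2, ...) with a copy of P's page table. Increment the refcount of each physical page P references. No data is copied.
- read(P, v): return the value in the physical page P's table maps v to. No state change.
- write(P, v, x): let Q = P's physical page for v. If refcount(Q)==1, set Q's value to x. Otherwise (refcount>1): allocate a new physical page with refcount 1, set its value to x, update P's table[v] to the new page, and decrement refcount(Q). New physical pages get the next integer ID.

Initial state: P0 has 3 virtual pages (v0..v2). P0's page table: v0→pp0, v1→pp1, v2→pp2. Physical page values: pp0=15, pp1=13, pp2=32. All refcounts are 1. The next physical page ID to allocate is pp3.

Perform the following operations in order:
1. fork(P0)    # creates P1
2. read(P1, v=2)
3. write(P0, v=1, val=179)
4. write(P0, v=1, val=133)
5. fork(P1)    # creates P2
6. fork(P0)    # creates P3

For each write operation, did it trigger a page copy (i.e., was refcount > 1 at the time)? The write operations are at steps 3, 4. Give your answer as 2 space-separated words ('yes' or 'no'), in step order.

Op 1: fork(P0) -> P1. 3 ppages; refcounts: pp0:2 pp1:2 pp2:2
Op 2: read(P1, v2) -> 32. No state change.
Op 3: write(P0, v1, 179). refcount(pp1)=2>1 -> COPY to pp3. 4 ppages; refcounts: pp0:2 pp1:1 pp2:2 pp3:1
Op 4: write(P0, v1, 133). refcount(pp3)=1 -> write in place. 4 ppages; refcounts: pp0:2 pp1:1 pp2:2 pp3:1
Op 5: fork(P1) -> P2. 4 ppages; refcounts: pp0:3 pp1:2 pp2:3 pp3:1
Op 6: fork(P0) -> P3. 4 ppages; refcounts: pp0:4 pp1:2 pp2:4 pp3:2

yes no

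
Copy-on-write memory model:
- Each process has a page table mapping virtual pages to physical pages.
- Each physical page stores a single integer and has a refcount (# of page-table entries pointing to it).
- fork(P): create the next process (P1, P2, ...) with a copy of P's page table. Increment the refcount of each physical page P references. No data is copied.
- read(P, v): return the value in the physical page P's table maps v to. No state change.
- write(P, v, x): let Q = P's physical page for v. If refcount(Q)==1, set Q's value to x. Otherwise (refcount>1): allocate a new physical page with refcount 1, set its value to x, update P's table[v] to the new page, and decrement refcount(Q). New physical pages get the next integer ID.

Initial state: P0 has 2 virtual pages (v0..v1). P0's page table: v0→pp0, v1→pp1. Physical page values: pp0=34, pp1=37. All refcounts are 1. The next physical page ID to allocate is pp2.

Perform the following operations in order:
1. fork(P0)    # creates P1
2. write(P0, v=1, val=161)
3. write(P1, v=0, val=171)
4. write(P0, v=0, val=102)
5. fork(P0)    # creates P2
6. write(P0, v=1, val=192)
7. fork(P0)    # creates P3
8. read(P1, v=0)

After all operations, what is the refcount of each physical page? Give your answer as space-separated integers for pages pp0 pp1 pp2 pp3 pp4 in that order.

Answer: 3 1 1 1 2

Derivation:
Op 1: fork(P0) -> P1. 2 ppages; refcounts: pp0:2 pp1:2
Op 2: write(P0, v1, 161). refcount(pp1)=2>1 -> COPY to pp2. 3 ppages; refcounts: pp0:2 pp1:1 pp2:1
Op 3: write(P1, v0, 171). refcount(pp0)=2>1 -> COPY to pp3. 4 ppages; refcounts: pp0:1 pp1:1 pp2:1 pp3:1
Op 4: write(P0, v0, 102). refcount(pp0)=1 -> write in place. 4 ppages; refcounts: pp0:1 pp1:1 pp2:1 pp3:1
Op 5: fork(P0) -> P2. 4 ppages; refcounts: pp0:2 pp1:1 pp2:2 pp3:1
Op 6: write(P0, v1, 192). refcount(pp2)=2>1 -> COPY to pp4. 5 ppages; refcounts: pp0:2 pp1:1 pp2:1 pp3:1 pp4:1
Op 7: fork(P0) -> P3. 5 ppages; refcounts: pp0:3 pp1:1 pp2:1 pp3:1 pp4:2
Op 8: read(P1, v0) -> 171. No state change.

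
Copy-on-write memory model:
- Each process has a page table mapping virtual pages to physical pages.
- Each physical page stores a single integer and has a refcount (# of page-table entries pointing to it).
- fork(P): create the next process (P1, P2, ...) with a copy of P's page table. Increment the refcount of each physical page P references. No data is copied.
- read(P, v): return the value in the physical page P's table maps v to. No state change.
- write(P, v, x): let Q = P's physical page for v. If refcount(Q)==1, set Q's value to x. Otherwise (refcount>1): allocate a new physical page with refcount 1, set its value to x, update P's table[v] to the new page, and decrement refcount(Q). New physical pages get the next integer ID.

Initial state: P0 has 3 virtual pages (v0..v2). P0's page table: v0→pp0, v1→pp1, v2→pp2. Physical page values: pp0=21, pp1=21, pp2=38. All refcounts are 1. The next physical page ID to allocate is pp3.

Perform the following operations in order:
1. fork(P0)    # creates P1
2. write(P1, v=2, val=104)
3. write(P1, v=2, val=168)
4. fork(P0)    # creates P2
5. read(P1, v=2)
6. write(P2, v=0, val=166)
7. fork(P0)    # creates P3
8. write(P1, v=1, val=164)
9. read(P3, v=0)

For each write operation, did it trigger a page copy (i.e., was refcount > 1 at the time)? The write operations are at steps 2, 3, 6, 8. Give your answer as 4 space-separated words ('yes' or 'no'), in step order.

Op 1: fork(P0) -> P1. 3 ppages; refcounts: pp0:2 pp1:2 pp2:2
Op 2: write(P1, v2, 104). refcount(pp2)=2>1 -> COPY to pp3. 4 ppages; refcounts: pp0:2 pp1:2 pp2:1 pp3:1
Op 3: write(P1, v2, 168). refcount(pp3)=1 -> write in place. 4 ppages; refcounts: pp0:2 pp1:2 pp2:1 pp3:1
Op 4: fork(P0) -> P2. 4 ppages; refcounts: pp0:3 pp1:3 pp2:2 pp3:1
Op 5: read(P1, v2) -> 168. No state change.
Op 6: write(P2, v0, 166). refcount(pp0)=3>1 -> COPY to pp4. 5 ppages; refcounts: pp0:2 pp1:3 pp2:2 pp3:1 pp4:1
Op 7: fork(P0) -> P3. 5 ppages; refcounts: pp0:3 pp1:4 pp2:3 pp3:1 pp4:1
Op 8: write(P1, v1, 164). refcount(pp1)=4>1 -> COPY to pp5. 6 ppages; refcounts: pp0:3 pp1:3 pp2:3 pp3:1 pp4:1 pp5:1
Op 9: read(P3, v0) -> 21. No state change.

yes no yes yes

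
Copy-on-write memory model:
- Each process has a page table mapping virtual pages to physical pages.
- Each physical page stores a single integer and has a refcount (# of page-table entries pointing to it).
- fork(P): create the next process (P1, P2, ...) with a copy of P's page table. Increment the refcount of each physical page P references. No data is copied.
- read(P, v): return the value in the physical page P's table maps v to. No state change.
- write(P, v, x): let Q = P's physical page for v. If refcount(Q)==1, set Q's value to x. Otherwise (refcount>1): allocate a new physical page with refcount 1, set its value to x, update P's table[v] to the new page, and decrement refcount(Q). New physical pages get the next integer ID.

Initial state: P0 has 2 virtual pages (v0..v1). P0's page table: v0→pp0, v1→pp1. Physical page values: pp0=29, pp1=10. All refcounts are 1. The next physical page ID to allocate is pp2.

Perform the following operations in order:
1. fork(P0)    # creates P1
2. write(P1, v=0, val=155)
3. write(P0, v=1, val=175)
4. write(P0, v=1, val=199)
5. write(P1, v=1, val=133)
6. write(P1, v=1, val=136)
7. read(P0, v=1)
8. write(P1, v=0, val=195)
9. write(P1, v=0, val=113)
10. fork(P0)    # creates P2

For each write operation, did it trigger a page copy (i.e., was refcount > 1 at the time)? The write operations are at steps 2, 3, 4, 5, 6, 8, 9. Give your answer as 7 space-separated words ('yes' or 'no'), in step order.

Op 1: fork(P0) -> P1. 2 ppages; refcounts: pp0:2 pp1:2
Op 2: write(P1, v0, 155). refcount(pp0)=2>1 -> COPY to pp2. 3 ppages; refcounts: pp0:1 pp1:2 pp2:1
Op 3: write(P0, v1, 175). refcount(pp1)=2>1 -> COPY to pp3. 4 ppages; refcounts: pp0:1 pp1:1 pp2:1 pp3:1
Op 4: write(P0, v1, 199). refcount(pp3)=1 -> write in place. 4 ppages; refcounts: pp0:1 pp1:1 pp2:1 pp3:1
Op 5: write(P1, v1, 133). refcount(pp1)=1 -> write in place. 4 ppages; refcounts: pp0:1 pp1:1 pp2:1 pp3:1
Op 6: write(P1, v1, 136). refcount(pp1)=1 -> write in place. 4 ppages; refcounts: pp0:1 pp1:1 pp2:1 pp3:1
Op 7: read(P0, v1) -> 199. No state change.
Op 8: write(P1, v0, 195). refcount(pp2)=1 -> write in place. 4 ppages; refcounts: pp0:1 pp1:1 pp2:1 pp3:1
Op 9: write(P1, v0, 113). refcount(pp2)=1 -> write in place. 4 ppages; refcounts: pp0:1 pp1:1 pp2:1 pp3:1
Op 10: fork(P0) -> P2. 4 ppages; refcounts: pp0:2 pp1:1 pp2:1 pp3:2

yes yes no no no no no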